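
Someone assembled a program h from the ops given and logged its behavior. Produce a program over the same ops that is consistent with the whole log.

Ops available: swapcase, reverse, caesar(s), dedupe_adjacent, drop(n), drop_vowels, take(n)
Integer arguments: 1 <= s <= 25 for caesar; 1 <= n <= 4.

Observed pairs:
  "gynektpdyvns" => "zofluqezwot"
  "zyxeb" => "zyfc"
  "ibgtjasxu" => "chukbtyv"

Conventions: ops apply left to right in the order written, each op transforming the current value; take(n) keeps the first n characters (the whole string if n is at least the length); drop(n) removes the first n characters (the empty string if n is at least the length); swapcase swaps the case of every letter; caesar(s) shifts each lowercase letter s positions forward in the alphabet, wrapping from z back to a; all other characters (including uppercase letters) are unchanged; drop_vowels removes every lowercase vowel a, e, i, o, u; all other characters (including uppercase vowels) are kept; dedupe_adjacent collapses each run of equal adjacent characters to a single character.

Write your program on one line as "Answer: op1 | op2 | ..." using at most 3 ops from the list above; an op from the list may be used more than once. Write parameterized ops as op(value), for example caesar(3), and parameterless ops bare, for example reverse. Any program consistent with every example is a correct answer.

caesar(9) | caesar(18) | drop(1)

Check, running the answer program on each example:
  "gynektpdyvns" -> "phwntcymhewb" -> "hzofluqezwot" -> "zofluqezwot"
  "zyxeb" -> "ihgnk" -> "azyfc" -> "zyfc"
  "ibgtjasxu" -> "rkpcsjbgd" -> "jchukbtyv" -> "chukbtyv"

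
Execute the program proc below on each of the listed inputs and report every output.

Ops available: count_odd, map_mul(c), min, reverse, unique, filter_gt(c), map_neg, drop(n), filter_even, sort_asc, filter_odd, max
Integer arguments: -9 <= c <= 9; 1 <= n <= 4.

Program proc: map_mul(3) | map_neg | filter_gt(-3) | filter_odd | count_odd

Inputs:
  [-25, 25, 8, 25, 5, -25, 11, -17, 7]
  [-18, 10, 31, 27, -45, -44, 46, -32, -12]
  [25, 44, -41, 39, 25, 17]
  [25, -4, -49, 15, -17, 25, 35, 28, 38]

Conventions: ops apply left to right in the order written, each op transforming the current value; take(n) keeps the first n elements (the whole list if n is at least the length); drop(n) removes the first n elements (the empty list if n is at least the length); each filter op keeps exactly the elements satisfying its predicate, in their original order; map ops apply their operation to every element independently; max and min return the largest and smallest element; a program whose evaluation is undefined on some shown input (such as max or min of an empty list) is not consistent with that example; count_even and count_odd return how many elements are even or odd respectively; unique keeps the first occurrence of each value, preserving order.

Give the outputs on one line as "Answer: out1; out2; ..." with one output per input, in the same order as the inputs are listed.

Execution, op by op:
  [-25, 25, 8, 25, 5, -25, 11, -17, 7] -> [-75, 75, 24, 75, 15, -75, 33, -51, 21] -> [75, -75, -24, -75, -15, 75, -33, 51, -21] -> [75, 75, 51] -> [75, 75, 51] -> 3
  [-18, 10, 31, 27, -45, -44, 46, -32, -12] -> [-54, 30, 93, 81, -135, -132, 138, -96, -36] -> [54, -30, -93, -81, 135, 132, -138, 96, 36] -> [54, 135, 132, 96, 36] -> [135] -> 1
  [25, 44, -41, 39, 25, 17] -> [75, 132, -123, 117, 75, 51] -> [-75, -132, 123, -117, -75, -51] -> [123] -> [123] -> 1
  [25, -4, -49, 15, -17, 25, 35, 28, 38] -> [75, -12, -147, 45, -51, 75, 105, 84, 114] -> [-75, 12, 147, -45, 51, -75, -105, -84, -114] -> [12, 147, 51] -> [147, 51] -> 2

3; 1; 1; 2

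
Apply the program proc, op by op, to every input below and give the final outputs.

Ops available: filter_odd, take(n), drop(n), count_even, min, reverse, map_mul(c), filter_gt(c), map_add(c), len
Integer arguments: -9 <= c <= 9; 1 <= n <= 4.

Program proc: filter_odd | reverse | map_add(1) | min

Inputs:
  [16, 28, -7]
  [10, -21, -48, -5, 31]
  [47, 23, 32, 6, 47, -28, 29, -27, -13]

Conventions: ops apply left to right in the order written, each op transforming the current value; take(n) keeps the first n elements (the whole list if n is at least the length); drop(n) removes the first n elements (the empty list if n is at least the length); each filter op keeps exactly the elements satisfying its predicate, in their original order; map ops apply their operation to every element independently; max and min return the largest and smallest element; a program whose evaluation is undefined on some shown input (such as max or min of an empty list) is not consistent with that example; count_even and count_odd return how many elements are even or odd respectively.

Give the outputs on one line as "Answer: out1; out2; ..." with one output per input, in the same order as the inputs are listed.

-6; -20; -26

Execution, op by op:
  [16, 28, -7] -> [-7] -> [-7] -> [-6] -> -6
  [10, -21, -48, -5, 31] -> [-21, -5, 31] -> [31, -5, -21] -> [32, -4, -20] -> -20
  [47, 23, 32, 6, 47, -28, 29, -27, -13] -> [47, 23, 47, 29, -27, -13] -> [-13, -27, 29, 47, 23, 47] -> [-12, -26, 30, 48, 24, 48] -> -26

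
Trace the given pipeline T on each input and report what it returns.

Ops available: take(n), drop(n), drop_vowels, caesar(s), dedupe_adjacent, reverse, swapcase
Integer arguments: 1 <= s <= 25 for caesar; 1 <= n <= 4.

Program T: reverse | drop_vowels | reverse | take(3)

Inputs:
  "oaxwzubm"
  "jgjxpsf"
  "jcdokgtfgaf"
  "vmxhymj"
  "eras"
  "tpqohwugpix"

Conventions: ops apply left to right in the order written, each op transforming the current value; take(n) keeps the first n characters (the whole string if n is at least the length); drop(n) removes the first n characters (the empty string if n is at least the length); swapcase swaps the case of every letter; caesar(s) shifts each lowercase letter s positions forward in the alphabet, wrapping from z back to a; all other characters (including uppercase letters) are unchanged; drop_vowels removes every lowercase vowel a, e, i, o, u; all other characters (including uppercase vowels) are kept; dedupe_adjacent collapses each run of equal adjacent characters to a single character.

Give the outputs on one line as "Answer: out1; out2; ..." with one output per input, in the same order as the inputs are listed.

"xwz"; "jgj"; "jcd"; "vmx"; "rs"; "tpq"

Execution, op by op:
  "oaxwzubm" -> "mbuzwxao" -> "mbzwx" -> "xwzbm" -> "xwz"
  "jgjxpsf" -> "fspxjgj" -> "fspxjgj" -> "jgjxpsf" -> "jgj"
  "jcdokgtfgaf" -> "fagftgkodcj" -> "fgftgkdcj" -> "jcdkgtfgf" -> "jcd"
  "vmxhymj" -> "jmyhxmv" -> "jmyhxmv" -> "vmxhymj" -> "vmx"
  "eras" -> "sare" -> "sr" -> "rs" -> "rs"
  "tpqohwugpix" -> "xipguwhoqpt" -> "xpgwhqpt" -> "tpqhwgpx" -> "tpq"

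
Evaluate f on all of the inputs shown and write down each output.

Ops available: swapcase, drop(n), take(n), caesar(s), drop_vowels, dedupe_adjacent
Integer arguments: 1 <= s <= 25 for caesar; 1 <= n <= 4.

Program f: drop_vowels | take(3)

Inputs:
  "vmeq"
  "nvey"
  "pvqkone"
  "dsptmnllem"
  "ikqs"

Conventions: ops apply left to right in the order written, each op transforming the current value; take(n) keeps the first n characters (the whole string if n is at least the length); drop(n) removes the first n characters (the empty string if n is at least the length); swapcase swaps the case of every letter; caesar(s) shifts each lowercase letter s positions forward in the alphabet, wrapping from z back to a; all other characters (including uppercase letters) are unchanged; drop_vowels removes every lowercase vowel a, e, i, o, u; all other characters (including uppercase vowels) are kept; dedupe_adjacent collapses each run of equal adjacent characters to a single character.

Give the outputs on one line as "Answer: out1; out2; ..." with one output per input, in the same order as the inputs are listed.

Execution, op by op:
  "vmeq" -> "vmq" -> "vmq"
  "nvey" -> "nvy" -> "nvy"
  "pvqkone" -> "pvqkn" -> "pvq"
  "dsptmnllem" -> "dsptmnllm" -> "dsp"
  "ikqs" -> "kqs" -> "kqs"

"vmq"; "nvy"; "pvq"; "dsp"; "kqs"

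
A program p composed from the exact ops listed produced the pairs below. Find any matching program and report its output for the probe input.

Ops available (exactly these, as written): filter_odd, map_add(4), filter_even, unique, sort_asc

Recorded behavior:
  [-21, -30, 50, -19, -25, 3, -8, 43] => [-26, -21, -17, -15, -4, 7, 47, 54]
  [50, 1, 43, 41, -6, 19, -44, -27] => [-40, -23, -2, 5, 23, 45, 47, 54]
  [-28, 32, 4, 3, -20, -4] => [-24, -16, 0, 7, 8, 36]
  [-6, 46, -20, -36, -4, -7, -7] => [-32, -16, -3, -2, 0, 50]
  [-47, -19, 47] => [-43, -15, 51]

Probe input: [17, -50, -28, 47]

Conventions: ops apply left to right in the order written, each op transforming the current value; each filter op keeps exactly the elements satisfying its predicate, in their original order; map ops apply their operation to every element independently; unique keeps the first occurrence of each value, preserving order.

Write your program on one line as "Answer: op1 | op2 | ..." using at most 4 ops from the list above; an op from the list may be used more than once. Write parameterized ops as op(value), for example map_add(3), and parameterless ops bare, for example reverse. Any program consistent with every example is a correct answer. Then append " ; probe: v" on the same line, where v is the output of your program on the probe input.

map_add(4) | unique | sort_asc ; probe: [-46, -24, 21, 51]

Check, running the answer program on each example:
  [-21, -30, 50, -19, -25, 3, -8, 43] -> [-17, -26, 54, -15, -21, 7, -4, 47] -> [-17, -26, 54, -15, -21, 7, -4, 47] -> [-26, -21, -17, -15, -4, 7, 47, 54]
  [50, 1, 43, 41, -6, 19, -44, -27] -> [54, 5, 47, 45, -2, 23, -40, -23] -> [54, 5, 47, 45, -2, 23, -40, -23] -> [-40, -23, -2, 5, 23, 45, 47, 54]
  [-28, 32, 4, 3, -20, -4] -> [-24, 36, 8, 7, -16, 0] -> [-24, 36, 8, 7, -16, 0] -> [-24, -16, 0, 7, 8, 36]
  [-6, 46, -20, -36, -4, -7, -7] -> [-2, 50, -16, -32, 0, -3, -3] -> [-2, 50, -16, -32, 0, -3] -> [-32, -16, -3, -2, 0, 50]
  [-47, -19, 47] -> [-43, -15, 51] -> [-43, -15, 51] -> [-43, -15, 51]
  probe: [17, -50, -28, 47] -> [21, -46, -24, 51] -> [21, -46, -24, 51] -> [-46, -24, 21, 51]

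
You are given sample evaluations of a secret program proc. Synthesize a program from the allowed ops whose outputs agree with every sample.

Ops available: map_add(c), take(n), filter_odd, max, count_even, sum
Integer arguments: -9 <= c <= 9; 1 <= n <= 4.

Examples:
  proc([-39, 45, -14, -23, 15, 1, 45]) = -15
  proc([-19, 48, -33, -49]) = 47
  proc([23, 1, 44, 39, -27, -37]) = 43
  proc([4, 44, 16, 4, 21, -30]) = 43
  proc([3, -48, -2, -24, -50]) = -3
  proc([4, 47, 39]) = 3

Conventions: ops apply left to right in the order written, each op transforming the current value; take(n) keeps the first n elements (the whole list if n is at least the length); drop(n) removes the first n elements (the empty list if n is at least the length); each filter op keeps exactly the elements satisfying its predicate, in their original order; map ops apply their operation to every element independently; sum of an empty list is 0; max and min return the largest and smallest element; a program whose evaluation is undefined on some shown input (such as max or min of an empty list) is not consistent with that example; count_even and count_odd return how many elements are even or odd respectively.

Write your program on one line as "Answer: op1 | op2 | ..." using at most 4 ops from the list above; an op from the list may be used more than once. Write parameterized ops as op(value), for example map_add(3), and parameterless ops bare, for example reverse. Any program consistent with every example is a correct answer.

map_add(3) | filter_odd | map_add(-4) | max

Check, running the answer program on each example:
  [-39, 45, -14, -23, 15, 1, 45] -> [-36, 48, -11, -20, 18, 4, 48] -> [-11] -> [-15] -> -15
  [-19, 48, -33, -49] -> [-16, 51, -30, -46] -> [51] -> [47] -> 47
  [23, 1, 44, 39, -27, -37] -> [26, 4, 47, 42, -24, -34] -> [47] -> [43] -> 43
  [4, 44, 16, 4, 21, -30] -> [7, 47, 19, 7, 24, -27] -> [7, 47, 19, 7, -27] -> [3, 43, 15, 3, -31] -> 43
  [3, -48, -2, -24, -50] -> [6, -45, 1, -21, -47] -> [-45, 1, -21, -47] -> [-49, -3, -25, -51] -> -3
  [4, 47, 39] -> [7, 50, 42] -> [7] -> [3] -> 3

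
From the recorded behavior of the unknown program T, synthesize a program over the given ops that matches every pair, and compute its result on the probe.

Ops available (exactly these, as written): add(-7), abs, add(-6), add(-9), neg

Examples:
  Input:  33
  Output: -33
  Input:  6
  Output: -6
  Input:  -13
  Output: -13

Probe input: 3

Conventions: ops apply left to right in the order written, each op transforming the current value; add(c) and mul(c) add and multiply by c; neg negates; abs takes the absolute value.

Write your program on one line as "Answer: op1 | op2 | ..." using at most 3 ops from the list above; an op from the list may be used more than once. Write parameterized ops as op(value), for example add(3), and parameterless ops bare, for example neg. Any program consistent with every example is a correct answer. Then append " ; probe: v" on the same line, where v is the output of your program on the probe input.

abs | neg ; probe: -3

Check, running the answer program on each example:
  33 -> 33 -> -33
  6 -> 6 -> -6
  -13 -> 13 -> -13
  probe: 3 -> 3 -> -3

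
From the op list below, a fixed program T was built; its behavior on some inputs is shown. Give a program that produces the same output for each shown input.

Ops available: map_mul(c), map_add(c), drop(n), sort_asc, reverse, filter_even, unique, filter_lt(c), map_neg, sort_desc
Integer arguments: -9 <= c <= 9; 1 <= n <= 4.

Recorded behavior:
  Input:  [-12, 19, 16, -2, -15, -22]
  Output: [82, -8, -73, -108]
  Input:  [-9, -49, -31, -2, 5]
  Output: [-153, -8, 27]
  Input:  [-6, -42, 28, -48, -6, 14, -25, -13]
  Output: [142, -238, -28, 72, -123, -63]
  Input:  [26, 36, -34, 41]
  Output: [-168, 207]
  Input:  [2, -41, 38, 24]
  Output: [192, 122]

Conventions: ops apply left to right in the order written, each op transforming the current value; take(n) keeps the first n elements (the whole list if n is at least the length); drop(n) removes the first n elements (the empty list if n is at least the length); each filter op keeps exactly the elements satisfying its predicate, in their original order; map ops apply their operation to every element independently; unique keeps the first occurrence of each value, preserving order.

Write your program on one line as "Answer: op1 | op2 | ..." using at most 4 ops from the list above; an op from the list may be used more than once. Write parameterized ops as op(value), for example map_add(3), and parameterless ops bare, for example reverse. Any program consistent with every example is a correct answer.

drop(2) | map_mul(-5) | map_neg | map_add(2)

Check, running the answer program on each example:
  [-12, 19, 16, -2, -15, -22] -> [16, -2, -15, -22] -> [-80, 10, 75, 110] -> [80, -10, -75, -110] -> [82, -8, -73, -108]
  [-9, -49, -31, -2, 5] -> [-31, -2, 5] -> [155, 10, -25] -> [-155, -10, 25] -> [-153, -8, 27]
  [-6, -42, 28, -48, -6, 14, -25, -13] -> [28, -48, -6, 14, -25, -13] -> [-140, 240, 30, -70, 125, 65] -> [140, -240, -30, 70, -125, -65] -> [142, -238, -28, 72, -123, -63]
  [26, 36, -34, 41] -> [-34, 41] -> [170, -205] -> [-170, 205] -> [-168, 207]
  [2, -41, 38, 24] -> [38, 24] -> [-190, -120] -> [190, 120] -> [192, 122]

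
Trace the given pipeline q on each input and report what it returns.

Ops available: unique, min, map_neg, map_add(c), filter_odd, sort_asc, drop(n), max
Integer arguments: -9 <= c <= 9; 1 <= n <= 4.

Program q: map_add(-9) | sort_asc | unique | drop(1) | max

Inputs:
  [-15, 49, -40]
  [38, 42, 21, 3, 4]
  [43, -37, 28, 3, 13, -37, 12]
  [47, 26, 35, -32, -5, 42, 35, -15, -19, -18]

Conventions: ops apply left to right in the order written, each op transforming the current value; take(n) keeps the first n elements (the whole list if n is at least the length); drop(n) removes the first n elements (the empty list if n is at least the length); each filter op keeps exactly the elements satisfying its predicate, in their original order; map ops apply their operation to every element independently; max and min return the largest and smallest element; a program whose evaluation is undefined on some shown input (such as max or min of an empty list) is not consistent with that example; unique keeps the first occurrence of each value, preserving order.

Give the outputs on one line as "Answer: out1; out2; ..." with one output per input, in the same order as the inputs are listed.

40; 33; 34; 38

Execution, op by op:
  [-15, 49, -40] -> [-24, 40, -49] -> [-49, -24, 40] -> [-49, -24, 40] -> [-24, 40] -> 40
  [38, 42, 21, 3, 4] -> [29, 33, 12, -6, -5] -> [-6, -5, 12, 29, 33] -> [-6, -5, 12, 29, 33] -> [-5, 12, 29, 33] -> 33
  [43, -37, 28, 3, 13, -37, 12] -> [34, -46, 19, -6, 4, -46, 3] -> [-46, -46, -6, 3, 4, 19, 34] -> [-46, -6, 3, 4, 19, 34] -> [-6, 3, 4, 19, 34] -> 34
  [47, 26, 35, -32, -5, 42, 35, -15, -19, -18] -> [38, 17, 26, -41, -14, 33, 26, -24, -28, -27] -> [-41, -28, -27, -24, -14, 17, 26, 26, 33, 38] -> [-41, -28, -27, -24, -14, 17, 26, 33, 38] -> [-28, -27, -24, -14, 17, 26, 33, 38] -> 38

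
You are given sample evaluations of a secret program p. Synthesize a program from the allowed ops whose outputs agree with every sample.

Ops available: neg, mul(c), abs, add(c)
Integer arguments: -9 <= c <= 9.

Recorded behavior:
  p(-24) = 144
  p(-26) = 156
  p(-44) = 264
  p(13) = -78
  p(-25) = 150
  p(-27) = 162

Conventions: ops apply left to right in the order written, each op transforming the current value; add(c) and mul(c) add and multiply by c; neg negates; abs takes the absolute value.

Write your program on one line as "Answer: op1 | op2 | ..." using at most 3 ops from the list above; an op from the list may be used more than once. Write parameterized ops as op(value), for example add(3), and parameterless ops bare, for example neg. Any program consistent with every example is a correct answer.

mul(-3) | mul(2)

Check, running the answer program on each example:
  -24 -> 72 -> 144
  -26 -> 78 -> 156
  -44 -> 132 -> 264
  13 -> -39 -> -78
  -25 -> 75 -> 150
  -27 -> 81 -> 162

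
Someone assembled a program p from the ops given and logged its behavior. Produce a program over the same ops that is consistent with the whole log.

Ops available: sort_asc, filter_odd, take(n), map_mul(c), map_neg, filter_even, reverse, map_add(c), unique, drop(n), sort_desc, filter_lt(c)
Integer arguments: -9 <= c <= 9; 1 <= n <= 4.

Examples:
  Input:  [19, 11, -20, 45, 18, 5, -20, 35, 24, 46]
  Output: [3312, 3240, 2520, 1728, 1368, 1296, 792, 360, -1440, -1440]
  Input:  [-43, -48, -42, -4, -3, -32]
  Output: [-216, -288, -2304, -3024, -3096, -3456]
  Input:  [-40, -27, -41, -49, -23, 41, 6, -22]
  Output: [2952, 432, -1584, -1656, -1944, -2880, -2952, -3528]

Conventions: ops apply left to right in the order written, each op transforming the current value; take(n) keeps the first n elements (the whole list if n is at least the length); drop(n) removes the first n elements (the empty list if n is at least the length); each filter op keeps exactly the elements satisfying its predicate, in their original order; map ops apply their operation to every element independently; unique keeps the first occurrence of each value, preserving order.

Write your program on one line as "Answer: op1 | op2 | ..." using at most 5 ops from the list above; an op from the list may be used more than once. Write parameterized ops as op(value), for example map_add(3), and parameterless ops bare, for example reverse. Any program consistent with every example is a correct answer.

map_mul(9) | sort_asc | sort_desc | map_mul(8)

Check, running the answer program on each example:
  [19, 11, -20, 45, 18, 5, -20, 35, 24, 46] -> [171, 99, -180, 405, 162, 45, -180, 315, 216, 414] -> [-180, -180, 45, 99, 162, 171, 216, 315, 405, 414] -> [414, 405, 315, 216, 171, 162, 99, 45, -180, -180] -> [3312, 3240, 2520, 1728, 1368, 1296, 792, 360, -1440, -1440]
  [-43, -48, -42, -4, -3, -32] -> [-387, -432, -378, -36, -27, -288] -> [-432, -387, -378, -288, -36, -27] -> [-27, -36, -288, -378, -387, -432] -> [-216, -288, -2304, -3024, -3096, -3456]
  [-40, -27, -41, -49, -23, 41, 6, -22] -> [-360, -243, -369, -441, -207, 369, 54, -198] -> [-441, -369, -360, -243, -207, -198, 54, 369] -> [369, 54, -198, -207, -243, -360, -369, -441] -> [2952, 432, -1584, -1656, -1944, -2880, -2952, -3528]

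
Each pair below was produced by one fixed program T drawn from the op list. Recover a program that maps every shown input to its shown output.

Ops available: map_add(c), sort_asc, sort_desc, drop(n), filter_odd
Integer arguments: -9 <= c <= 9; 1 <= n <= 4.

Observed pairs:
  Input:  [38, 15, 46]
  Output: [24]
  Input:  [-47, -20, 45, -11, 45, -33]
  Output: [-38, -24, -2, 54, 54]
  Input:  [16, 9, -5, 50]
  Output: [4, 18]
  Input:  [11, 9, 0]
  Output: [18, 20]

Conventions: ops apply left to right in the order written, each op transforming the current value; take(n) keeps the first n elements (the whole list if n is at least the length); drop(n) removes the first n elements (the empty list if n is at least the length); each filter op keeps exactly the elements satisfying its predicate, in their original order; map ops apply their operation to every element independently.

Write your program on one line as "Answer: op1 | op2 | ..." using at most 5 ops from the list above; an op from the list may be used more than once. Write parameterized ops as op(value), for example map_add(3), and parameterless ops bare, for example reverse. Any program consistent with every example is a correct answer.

sort_desc | filter_odd | map_add(9) | sort_asc

Check, running the answer program on each example:
  [38, 15, 46] -> [46, 38, 15] -> [15] -> [24] -> [24]
  [-47, -20, 45, -11, 45, -33] -> [45, 45, -11, -20, -33, -47] -> [45, 45, -11, -33, -47] -> [54, 54, -2, -24, -38] -> [-38, -24, -2, 54, 54]
  [16, 9, -5, 50] -> [50, 16, 9, -5] -> [9, -5] -> [18, 4] -> [4, 18]
  [11, 9, 0] -> [11, 9, 0] -> [11, 9] -> [20, 18] -> [18, 20]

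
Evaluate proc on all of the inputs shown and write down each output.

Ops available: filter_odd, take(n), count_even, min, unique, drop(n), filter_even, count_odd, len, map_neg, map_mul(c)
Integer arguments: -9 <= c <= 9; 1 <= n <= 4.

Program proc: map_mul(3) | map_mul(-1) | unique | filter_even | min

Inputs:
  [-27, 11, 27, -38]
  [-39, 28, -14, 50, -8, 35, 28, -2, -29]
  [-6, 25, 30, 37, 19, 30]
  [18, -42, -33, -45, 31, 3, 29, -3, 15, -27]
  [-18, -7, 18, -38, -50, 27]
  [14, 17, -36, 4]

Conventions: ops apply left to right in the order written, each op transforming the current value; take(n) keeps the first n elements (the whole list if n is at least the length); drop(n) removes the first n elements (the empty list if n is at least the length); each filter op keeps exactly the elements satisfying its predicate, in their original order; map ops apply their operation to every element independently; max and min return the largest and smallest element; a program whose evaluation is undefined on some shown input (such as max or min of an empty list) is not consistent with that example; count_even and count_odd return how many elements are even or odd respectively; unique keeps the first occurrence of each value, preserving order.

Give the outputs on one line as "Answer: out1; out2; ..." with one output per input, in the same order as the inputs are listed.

114; -150; -90; -54; -54; -42

Execution, op by op:
  [-27, 11, 27, -38] -> [-81, 33, 81, -114] -> [81, -33, -81, 114] -> [81, -33, -81, 114] -> [114] -> 114
  [-39, 28, -14, 50, -8, 35, 28, -2, -29] -> [-117, 84, -42, 150, -24, 105, 84, -6, -87] -> [117, -84, 42, -150, 24, -105, -84, 6, 87] -> [117, -84, 42, -150, 24, -105, 6, 87] -> [-84, 42, -150, 24, 6] -> -150
  [-6, 25, 30, 37, 19, 30] -> [-18, 75, 90, 111, 57, 90] -> [18, -75, -90, -111, -57, -90] -> [18, -75, -90, -111, -57] -> [18, -90] -> -90
  [18, -42, -33, -45, 31, 3, 29, -3, 15, -27] -> [54, -126, -99, -135, 93, 9, 87, -9, 45, -81] -> [-54, 126, 99, 135, -93, -9, -87, 9, -45, 81] -> [-54, 126, 99, 135, -93, -9, -87, 9, -45, 81] -> [-54, 126] -> -54
  [-18, -7, 18, -38, -50, 27] -> [-54, -21, 54, -114, -150, 81] -> [54, 21, -54, 114, 150, -81] -> [54, 21, -54, 114, 150, -81] -> [54, -54, 114, 150] -> -54
  [14, 17, -36, 4] -> [42, 51, -108, 12] -> [-42, -51, 108, -12] -> [-42, -51, 108, -12] -> [-42, 108, -12] -> -42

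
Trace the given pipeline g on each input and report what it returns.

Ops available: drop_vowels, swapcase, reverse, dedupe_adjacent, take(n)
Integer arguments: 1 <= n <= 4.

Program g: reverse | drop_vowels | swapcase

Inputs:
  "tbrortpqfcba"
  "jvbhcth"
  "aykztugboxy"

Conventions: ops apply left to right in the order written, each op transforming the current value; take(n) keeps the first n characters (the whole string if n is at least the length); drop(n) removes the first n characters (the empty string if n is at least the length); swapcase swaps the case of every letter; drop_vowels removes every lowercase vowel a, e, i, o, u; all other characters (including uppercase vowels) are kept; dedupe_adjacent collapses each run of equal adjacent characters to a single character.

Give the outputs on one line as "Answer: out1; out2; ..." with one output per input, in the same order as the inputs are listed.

Execution, op by op:
  "tbrortpqfcba" -> "abcfqptrorbt" -> "bcfqptrrbt" -> "BCFQPTRRBT"
  "jvbhcth" -> "htchbvj" -> "htchbvj" -> "HTCHBVJ"
  "aykztugboxy" -> "yxobgutzkya" -> "yxbgtzky" -> "YXBGTZKY"

"BCFQPTRRBT"; "HTCHBVJ"; "YXBGTZKY"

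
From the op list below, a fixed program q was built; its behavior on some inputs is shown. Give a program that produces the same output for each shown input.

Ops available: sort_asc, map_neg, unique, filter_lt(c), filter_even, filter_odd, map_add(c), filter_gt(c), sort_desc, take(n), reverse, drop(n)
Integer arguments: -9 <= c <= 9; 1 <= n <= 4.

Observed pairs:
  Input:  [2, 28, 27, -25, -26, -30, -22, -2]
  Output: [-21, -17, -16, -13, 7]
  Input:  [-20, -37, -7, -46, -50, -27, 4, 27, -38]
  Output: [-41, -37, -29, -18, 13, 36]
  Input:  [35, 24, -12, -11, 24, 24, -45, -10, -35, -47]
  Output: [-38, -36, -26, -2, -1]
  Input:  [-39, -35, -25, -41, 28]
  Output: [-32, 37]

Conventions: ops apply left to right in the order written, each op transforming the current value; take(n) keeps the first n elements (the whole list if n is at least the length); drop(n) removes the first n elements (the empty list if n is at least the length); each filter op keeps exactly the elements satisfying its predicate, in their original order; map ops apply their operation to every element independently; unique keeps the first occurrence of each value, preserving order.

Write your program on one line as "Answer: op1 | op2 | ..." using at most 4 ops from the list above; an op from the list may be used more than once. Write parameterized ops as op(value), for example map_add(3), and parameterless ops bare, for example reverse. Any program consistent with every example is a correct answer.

unique | drop(3) | sort_asc | map_add(9)

Check, running the answer program on each example:
  [2, 28, 27, -25, -26, -30, -22, -2] -> [2, 28, 27, -25, -26, -30, -22, -2] -> [-25, -26, -30, -22, -2] -> [-30, -26, -25, -22, -2] -> [-21, -17, -16, -13, 7]
  [-20, -37, -7, -46, -50, -27, 4, 27, -38] -> [-20, -37, -7, -46, -50, -27, 4, 27, -38] -> [-46, -50, -27, 4, 27, -38] -> [-50, -46, -38, -27, 4, 27] -> [-41, -37, -29, -18, 13, 36]
  [35, 24, -12, -11, 24, 24, -45, -10, -35, -47] -> [35, 24, -12, -11, -45, -10, -35, -47] -> [-11, -45, -10, -35, -47] -> [-47, -45, -35, -11, -10] -> [-38, -36, -26, -2, -1]
  [-39, -35, -25, -41, 28] -> [-39, -35, -25, -41, 28] -> [-41, 28] -> [-41, 28] -> [-32, 37]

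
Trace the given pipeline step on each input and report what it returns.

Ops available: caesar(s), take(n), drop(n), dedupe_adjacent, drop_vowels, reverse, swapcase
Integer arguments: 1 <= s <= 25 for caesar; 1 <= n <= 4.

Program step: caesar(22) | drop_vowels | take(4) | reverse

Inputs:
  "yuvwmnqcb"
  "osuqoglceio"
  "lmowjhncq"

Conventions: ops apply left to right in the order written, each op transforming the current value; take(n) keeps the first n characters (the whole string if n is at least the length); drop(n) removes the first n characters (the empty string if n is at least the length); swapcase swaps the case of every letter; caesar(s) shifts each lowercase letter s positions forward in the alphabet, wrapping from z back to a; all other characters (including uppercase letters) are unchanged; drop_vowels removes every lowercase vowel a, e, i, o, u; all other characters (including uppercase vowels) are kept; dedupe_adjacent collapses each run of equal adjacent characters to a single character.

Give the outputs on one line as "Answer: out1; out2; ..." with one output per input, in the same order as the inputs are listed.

"jsrq"; "kmqk"; "fskh"

Execution, op by op:
  "yuvwmnqcb" -> "uqrsijmyx" -> "qrsjmyx" -> "qrsj" -> "jsrq"
  "osuqoglceio" -> "koqmkchyaek" -> "kqmkchyk" -> "kqmk" -> "kmqk"
  "lmowjhncq" -> "hiksfdjym" -> "hksfdjym" -> "hksf" -> "fskh"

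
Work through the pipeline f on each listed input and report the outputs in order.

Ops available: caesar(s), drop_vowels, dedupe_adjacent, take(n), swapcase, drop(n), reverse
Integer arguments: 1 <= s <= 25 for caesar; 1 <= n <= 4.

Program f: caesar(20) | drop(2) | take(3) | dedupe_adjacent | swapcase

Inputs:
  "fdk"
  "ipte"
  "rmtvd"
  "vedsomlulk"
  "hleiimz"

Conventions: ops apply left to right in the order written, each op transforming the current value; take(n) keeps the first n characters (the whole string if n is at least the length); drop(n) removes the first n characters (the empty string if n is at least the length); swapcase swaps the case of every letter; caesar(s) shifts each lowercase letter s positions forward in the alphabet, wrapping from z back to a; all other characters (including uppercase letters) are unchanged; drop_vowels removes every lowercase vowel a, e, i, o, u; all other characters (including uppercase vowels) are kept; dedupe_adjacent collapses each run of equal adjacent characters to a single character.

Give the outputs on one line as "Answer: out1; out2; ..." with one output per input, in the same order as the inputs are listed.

"E"; "NY"; "NPX"; "XMI"; "YC"

Execution, op by op:
  "fdk" -> "zxe" -> "e" -> "e" -> "e" -> "E"
  "ipte" -> "cjny" -> "ny" -> "ny" -> "ny" -> "NY"
  "rmtvd" -> "lgnpx" -> "npx" -> "npx" -> "npx" -> "NPX"
  "vedsomlulk" -> "pyxmigfofe" -> "xmigfofe" -> "xmi" -> "xmi" -> "XMI"
  "hleiimz" -> "bfyccgt" -> "yccgt" -> "ycc" -> "yc" -> "YC"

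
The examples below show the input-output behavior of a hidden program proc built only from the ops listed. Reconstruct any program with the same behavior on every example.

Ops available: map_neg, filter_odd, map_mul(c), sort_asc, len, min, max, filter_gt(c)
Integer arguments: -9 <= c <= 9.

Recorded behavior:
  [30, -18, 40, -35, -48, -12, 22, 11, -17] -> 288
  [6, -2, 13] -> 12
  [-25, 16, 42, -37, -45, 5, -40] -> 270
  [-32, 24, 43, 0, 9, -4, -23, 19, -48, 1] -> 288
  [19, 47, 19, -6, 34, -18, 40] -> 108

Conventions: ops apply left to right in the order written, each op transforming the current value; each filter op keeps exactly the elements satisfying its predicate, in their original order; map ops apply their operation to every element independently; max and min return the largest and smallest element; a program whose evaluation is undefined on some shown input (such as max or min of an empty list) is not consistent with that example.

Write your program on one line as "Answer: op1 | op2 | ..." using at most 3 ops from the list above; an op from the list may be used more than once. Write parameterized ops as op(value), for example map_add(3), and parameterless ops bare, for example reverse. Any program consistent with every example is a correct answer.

sort_asc | map_mul(-6) | max

Check, running the answer program on each example:
  [30, -18, 40, -35, -48, -12, 22, 11, -17] -> [-48, -35, -18, -17, -12, 11, 22, 30, 40] -> [288, 210, 108, 102, 72, -66, -132, -180, -240] -> 288
  [6, -2, 13] -> [-2, 6, 13] -> [12, -36, -78] -> 12
  [-25, 16, 42, -37, -45, 5, -40] -> [-45, -40, -37, -25, 5, 16, 42] -> [270, 240, 222, 150, -30, -96, -252] -> 270
  [-32, 24, 43, 0, 9, -4, -23, 19, -48, 1] -> [-48, -32, -23, -4, 0, 1, 9, 19, 24, 43] -> [288, 192, 138, 24, 0, -6, -54, -114, -144, -258] -> 288
  [19, 47, 19, -6, 34, -18, 40] -> [-18, -6, 19, 19, 34, 40, 47] -> [108, 36, -114, -114, -204, -240, -282] -> 108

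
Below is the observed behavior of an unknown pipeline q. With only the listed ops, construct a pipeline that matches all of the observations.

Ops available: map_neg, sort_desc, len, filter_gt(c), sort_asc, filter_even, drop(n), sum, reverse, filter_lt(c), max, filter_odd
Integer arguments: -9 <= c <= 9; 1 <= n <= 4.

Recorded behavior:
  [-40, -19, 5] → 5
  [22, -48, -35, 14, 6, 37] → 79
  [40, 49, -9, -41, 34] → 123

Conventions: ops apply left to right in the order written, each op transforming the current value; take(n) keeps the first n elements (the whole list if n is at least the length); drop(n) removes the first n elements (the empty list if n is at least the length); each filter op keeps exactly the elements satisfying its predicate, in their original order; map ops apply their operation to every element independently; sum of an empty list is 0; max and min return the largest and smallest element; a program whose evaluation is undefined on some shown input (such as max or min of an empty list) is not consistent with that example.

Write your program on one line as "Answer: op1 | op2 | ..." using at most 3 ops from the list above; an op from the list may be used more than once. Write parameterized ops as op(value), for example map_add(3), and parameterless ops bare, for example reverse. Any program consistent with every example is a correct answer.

filter_gt(-7) | sum

Check, running the answer program on each example:
  [-40, -19, 5] -> [5] -> 5
  [22, -48, -35, 14, 6, 37] -> [22, 14, 6, 37] -> 79
  [40, 49, -9, -41, 34] -> [40, 49, 34] -> 123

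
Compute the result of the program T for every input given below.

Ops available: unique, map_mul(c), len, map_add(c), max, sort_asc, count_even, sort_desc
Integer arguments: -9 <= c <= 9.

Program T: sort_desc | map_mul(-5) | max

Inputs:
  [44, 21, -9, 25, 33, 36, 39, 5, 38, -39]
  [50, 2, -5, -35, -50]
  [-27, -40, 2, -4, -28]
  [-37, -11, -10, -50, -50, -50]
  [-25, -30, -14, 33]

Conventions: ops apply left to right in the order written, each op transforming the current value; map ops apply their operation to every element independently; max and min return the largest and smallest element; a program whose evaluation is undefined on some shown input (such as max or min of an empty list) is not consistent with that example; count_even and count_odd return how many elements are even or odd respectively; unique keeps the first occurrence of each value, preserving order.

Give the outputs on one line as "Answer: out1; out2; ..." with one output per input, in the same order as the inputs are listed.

Execution, op by op:
  [44, 21, -9, 25, 33, 36, 39, 5, 38, -39] -> [44, 39, 38, 36, 33, 25, 21, 5, -9, -39] -> [-220, -195, -190, -180, -165, -125, -105, -25, 45, 195] -> 195
  [50, 2, -5, -35, -50] -> [50, 2, -5, -35, -50] -> [-250, -10, 25, 175, 250] -> 250
  [-27, -40, 2, -4, -28] -> [2, -4, -27, -28, -40] -> [-10, 20, 135, 140, 200] -> 200
  [-37, -11, -10, -50, -50, -50] -> [-10, -11, -37, -50, -50, -50] -> [50, 55, 185, 250, 250, 250] -> 250
  [-25, -30, -14, 33] -> [33, -14, -25, -30] -> [-165, 70, 125, 150] -> 150

195; 250; 200; 250; 150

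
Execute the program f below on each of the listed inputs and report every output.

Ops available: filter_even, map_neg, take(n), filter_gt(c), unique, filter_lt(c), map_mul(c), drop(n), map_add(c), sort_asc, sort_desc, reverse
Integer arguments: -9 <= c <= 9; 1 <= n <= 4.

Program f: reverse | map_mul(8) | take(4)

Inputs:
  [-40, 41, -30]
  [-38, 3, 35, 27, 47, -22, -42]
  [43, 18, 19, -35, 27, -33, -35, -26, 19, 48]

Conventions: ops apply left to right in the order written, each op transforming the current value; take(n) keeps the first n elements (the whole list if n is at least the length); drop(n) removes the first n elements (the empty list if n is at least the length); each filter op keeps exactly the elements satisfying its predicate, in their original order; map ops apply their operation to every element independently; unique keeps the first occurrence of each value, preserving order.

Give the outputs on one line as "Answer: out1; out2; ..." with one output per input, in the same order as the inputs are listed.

[-240, 328, -320]; [-336, -176, 376, 216]; [384, 152, -208, -280]

Execution, op by op:
  [-40, 41, -30] -> [-30, 41, -40] -> [-240, 328, -320] -> [-240, 328, -320]
  [-38, 3, 35, 27, 47, -22, -42] -> [-42, -22, 47, 27, 35, 3, -38] -> [-336, -176, 376, 216, 280, 24, -304] -> [-336, -176, 376, 216]
  [43, 18, 19, -35, 27, -33, -35, -26, 19, 48] -> [48, 19, -26, -35, -33, 27, -35, 19, 18, 43] -> [384, 152, -208, -280, -264, 216, -280, 152, 144, 344] -> [384, 152, -208, -280]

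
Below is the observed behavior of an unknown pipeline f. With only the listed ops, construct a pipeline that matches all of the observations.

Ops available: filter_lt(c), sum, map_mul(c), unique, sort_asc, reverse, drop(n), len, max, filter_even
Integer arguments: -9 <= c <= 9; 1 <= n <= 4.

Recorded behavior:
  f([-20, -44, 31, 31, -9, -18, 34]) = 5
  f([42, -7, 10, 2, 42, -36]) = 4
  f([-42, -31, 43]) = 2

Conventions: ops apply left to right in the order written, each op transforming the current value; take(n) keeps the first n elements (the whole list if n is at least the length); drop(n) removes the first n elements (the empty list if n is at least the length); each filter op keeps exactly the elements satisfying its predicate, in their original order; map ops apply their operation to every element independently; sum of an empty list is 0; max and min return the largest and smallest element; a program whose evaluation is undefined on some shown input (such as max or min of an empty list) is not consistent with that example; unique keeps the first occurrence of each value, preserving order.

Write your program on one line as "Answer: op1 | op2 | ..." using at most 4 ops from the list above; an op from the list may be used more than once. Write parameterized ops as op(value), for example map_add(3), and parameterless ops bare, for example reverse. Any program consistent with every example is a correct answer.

sort_asc | unique | drop(1) | len

Check, running the answer program on each example:
  [-20, -44, 31, 31, -9, -18, 34] -> [-44, -20, -18, -9, 31, 31, 34] -> [-44, -20, -18, -9, 31, 34] -> [-20, -18, -9, 31, 34] -> 5
  [42, -7, 10, 2, 42, -36] -> [-36, -7, 2, 10, 42, 42] -> [-36, -7, 2, 10, 42] -> [-7, 2, 10, 42] -> 4
  [-42, -31, 43] -> [-42, -31, 43] -> [-42, -31, 43] -> [-31, 43] -> 2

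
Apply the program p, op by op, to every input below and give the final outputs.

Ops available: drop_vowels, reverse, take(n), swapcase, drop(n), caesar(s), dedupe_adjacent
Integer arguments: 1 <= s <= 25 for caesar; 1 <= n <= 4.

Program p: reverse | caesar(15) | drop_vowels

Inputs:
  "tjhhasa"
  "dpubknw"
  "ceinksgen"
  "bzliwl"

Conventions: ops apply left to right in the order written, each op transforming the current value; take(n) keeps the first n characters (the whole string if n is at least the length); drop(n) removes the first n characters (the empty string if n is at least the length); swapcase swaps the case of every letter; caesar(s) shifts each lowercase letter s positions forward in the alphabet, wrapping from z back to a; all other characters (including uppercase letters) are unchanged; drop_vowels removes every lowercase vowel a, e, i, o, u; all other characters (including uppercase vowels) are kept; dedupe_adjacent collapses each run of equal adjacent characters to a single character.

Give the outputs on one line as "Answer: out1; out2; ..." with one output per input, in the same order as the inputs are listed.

"phpwwy"; "lczqjs"; "ctvhzcxtr"; "lxq"

Execution, op by op:
  "tjhhasa" -> "asahhjt" -> "phpwwyi" -> "phpwwy"
  "dpubknw" -> "wnkbupd" -> "lczqjes" -> "lczqjs"
  "ceinksgen" -> "negskniec" -> "ctvhzcxtr" -> "ctvhzcxtr"
  "bzliwl" -> "lwilzb" -> "alxaoq" -> "lxq"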